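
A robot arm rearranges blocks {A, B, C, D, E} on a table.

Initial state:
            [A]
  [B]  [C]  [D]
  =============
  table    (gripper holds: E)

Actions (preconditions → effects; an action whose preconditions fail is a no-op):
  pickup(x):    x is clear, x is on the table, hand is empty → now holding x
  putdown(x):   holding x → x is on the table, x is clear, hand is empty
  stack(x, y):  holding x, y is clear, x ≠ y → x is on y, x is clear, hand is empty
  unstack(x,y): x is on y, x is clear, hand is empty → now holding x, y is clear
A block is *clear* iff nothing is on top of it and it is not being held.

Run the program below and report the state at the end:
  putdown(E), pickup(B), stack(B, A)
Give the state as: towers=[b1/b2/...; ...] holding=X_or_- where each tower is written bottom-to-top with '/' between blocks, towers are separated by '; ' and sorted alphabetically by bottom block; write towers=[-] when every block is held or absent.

towers=[C; D/A/B; E] holding=-

step 1 (putdown(E)): towers=[B; C; D/A; E] holding=-
step 2 (pickup(B)): towers=[C; D/A; E] holding=B
step 3 (stack(B, A)): towers=[C; D/A/B; E] holding=-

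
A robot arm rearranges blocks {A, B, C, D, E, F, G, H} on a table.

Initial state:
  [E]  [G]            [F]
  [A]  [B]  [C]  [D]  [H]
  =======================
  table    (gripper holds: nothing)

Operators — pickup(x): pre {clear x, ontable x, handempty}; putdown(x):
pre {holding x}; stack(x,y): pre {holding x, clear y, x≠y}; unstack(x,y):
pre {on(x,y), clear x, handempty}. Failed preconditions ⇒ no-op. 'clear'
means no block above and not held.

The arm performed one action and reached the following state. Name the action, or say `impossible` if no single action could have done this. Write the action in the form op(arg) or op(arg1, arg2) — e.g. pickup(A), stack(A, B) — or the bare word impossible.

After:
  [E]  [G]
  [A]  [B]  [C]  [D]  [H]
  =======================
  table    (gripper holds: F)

target: towers=[A/E; B/G; C; D; H] holding=F
     unstack(G, B) → towers=[A/E; B; C; D; H/F] holding=G
     unstack(E, A) → towers=[A; B/G; C; D; H/F] holding=E
     unstack(F, H) → towers=[A/E; B/G; C; D; H] holding=F  ← match
         pickup(D) → towers=[A/E; B/G; C; H/F] holding=D
         pickup(C) → towers=[A/E; B/G; D; H/F] holding=C

unstack(F, H)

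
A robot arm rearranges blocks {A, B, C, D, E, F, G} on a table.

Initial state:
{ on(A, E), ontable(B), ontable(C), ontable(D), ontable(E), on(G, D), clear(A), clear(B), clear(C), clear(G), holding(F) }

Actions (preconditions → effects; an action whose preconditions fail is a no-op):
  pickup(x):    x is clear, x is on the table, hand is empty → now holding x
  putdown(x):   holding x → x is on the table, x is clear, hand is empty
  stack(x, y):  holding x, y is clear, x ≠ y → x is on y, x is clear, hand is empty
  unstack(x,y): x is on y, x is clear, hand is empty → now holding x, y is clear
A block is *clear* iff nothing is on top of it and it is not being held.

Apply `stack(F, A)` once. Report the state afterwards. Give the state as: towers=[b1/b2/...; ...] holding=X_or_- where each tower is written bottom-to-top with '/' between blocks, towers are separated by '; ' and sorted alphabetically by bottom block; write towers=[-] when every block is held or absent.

before: towers=[B; C; D/G; E/A] holding=F
pre[stack(F, A)]: holding(F) yes, clear(A) yes, F≠A yes
all met → apply stack(F, A)
after:  towers=[B; C; D/G; E/A/F] holding=-

towers=[B; C; D/G; E/A/F] holding=-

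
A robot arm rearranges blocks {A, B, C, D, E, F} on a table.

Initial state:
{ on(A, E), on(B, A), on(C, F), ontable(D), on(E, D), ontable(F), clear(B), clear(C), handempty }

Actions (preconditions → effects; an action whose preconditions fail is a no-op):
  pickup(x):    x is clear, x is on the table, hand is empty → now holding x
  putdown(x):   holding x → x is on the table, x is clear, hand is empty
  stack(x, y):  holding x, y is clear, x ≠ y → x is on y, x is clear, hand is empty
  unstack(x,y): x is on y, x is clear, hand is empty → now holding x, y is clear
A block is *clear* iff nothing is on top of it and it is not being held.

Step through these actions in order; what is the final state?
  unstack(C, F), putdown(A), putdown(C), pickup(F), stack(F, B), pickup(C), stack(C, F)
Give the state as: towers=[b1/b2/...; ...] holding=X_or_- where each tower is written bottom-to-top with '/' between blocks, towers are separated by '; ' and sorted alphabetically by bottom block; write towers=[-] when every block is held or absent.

towers=[D/E/A/B/F/C] holding=-

step 1 (unstack(C, F)): towers=[D/E/A/B; F] holding=C
step 2 (putdown(A)) [no-op]: towers=[D/E/A/B; F] holding=C
step 3 (putdown(C)): towers=[C; D/E/A/B; F] holding=-
step 4 (pickup(F)): towers=[C; D/E/A/B] holding=F
step 5 (stack(F, B)): towers=[C; D/E/A/B/F] holding=-
step 6 (pickup(C)): towers=[D/E/A/B/F] holding=C
step 7 (stack(C, F)): towers=[D/E/A/B/F/C] holding=-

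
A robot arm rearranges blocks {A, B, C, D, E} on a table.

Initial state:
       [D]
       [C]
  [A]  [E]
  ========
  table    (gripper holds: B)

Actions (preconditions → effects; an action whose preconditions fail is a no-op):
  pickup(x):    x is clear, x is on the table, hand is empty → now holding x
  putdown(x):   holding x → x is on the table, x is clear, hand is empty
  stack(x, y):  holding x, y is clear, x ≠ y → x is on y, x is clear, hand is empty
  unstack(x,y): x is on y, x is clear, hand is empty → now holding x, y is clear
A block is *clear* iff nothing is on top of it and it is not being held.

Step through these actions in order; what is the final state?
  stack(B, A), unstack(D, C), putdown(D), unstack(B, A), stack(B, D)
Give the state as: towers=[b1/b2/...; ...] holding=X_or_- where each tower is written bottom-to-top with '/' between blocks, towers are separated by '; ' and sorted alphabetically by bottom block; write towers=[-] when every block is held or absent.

step 1 (stack(B, A)): towers=[A/B; E/C/D] holding=-
step 2 (unstack(D, C)): towers=[A/B; E/C] holding=D
step 3 (putdown(D)): towers=[A/B; D; E/C] holding=-
step 4 (unstack(B, A)): towers=[A; D; E/C] holding=B
step 5 (stack(B, D)): towers=[A; D/B; E/C] holding=-

towers=[A; D/B; E/C] holding=-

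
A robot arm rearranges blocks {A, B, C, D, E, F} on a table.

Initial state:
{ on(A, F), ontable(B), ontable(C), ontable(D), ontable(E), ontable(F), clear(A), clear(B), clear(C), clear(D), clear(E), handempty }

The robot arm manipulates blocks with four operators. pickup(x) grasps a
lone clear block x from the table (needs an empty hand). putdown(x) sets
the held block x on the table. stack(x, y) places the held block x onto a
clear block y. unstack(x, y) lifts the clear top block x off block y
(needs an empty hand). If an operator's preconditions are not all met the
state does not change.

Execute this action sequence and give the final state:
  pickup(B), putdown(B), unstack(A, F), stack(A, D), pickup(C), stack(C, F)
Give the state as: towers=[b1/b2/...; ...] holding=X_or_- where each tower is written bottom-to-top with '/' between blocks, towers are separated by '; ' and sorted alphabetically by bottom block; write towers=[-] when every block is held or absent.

step 1 (pickup(B)): towers=[C; D; E; F/A] holding=B
step 2 (putdown(B)): towers=[B; C; D; E; F/A] holding=-
step 3 (unstack(A, F)): towers=[B; C; D; E; F] holding=A
step 4 (stack(A, D)): towers=[B; C; D/A; E; F] holding=-
step 5 (pickup(C)): towers=[B; D/A; E; F] holding=C
step 6 (stack(C, F)): towers=[B; D/A; E; F/C] holding=-

towers=[B; D/A; E; F/C] holding=-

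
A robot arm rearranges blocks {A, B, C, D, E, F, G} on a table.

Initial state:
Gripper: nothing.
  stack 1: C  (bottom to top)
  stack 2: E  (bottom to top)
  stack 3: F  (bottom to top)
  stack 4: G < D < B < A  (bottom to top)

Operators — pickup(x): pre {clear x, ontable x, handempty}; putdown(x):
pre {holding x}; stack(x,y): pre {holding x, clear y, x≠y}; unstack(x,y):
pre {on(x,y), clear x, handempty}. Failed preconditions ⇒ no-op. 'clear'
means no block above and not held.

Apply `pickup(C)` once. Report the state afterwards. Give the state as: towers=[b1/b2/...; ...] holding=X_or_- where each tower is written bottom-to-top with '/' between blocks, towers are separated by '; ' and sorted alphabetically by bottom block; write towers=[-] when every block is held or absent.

before: towers=[C; E; F; G/D/B/A] holding=-
pre[pickup(C)]: clear(C) yes, ontable(C) yes, handempty yes
all met → apply pickup(C)
after:  towers=[E; F; G/D/B/A] holding=C

towers=[E; F; G/D/B/A] holding=C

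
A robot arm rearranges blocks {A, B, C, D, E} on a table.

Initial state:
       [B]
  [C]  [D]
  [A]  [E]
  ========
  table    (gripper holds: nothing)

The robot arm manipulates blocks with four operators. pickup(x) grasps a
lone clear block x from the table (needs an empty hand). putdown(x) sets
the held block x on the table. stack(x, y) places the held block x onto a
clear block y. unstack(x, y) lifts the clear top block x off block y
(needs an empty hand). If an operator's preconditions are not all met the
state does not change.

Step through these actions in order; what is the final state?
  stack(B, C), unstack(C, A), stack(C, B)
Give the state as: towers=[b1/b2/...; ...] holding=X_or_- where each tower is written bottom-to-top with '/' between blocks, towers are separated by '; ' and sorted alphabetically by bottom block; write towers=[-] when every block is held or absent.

towers=[A; E/D/B/C] holding=-

step 1 (stack(B, C)) [no-op]: towers=[A/C; E/D/B] holding=-
step 2 (unstack(C, A)): towers=[A; E/D/B] holding=C
step 3 (stack(C, B)): towers=[A; E/D/B/C] holding=-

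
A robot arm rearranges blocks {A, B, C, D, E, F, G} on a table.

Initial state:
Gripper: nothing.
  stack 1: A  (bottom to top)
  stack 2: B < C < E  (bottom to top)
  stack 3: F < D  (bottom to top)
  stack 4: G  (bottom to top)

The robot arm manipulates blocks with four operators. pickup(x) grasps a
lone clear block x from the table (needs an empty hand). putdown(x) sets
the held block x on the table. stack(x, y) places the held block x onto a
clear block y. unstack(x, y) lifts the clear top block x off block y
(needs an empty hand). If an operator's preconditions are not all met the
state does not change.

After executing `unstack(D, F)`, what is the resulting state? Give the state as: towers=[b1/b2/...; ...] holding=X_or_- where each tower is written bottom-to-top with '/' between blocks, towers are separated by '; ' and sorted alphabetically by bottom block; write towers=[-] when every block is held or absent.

before: towers=[A; B/C/E; F/D; G] holding=-
pre[unstack(D, F)]: on(D,F) ✓, clear(D) ✓, handempty ✓
all met → apply unstack(D, F)
after:  towers=[A; B/C/E; F; G] holding=D

towers=[A; B/C/E; F; G] holding=D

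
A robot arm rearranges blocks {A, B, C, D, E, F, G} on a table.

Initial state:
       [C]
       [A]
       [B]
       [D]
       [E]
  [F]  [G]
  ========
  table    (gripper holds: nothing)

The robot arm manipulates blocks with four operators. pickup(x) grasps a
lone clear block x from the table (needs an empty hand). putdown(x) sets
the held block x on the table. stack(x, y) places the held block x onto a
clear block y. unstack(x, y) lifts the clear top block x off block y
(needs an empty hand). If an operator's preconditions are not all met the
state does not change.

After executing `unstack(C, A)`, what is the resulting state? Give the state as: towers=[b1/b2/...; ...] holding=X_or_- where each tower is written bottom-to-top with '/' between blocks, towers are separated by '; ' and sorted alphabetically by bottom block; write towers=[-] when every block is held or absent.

before: towers=[F; G/E/D/B/A/C] holding=-
pre[unstack(C, A)]: on(C,A) ok, clear(C) ok, handempty ok
all met → apply unstack(C, A)
after:  towers=[F; G/E/D/B/A] holding=C

towers=[F; G/E/D/B/A] holding=C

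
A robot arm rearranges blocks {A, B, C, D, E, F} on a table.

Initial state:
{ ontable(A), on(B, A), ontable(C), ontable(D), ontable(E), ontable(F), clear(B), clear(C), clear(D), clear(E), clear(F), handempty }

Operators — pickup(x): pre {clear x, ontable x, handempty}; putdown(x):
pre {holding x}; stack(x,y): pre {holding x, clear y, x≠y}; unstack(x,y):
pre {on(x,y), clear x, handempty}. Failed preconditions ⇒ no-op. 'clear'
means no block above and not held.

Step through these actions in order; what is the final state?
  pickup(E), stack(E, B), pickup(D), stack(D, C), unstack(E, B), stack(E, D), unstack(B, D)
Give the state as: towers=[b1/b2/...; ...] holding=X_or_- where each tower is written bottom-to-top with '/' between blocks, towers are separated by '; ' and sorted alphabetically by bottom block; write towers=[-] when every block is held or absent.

step 1 (pickup(E)): towers=[A/B; C; D; F] holding=E
step 2 (stack(E, B)): towers=[A/B/E; C; D; F] holding=-
step 3 (pickup(D)): towers=[A/B/E; C; F] holding=D
step 4 (stack(D, C)): towers=[A/B/E; C/D; F] holding=-
step 5 (unstack(E, B)): towers=[A/B; C/D; F] holding=E
step 6 (stack(E, D)): towers=[A/B; C/D/E; F] holding=-
step 7 (unstack(B, D)) [no-op]: towers=[A/B; C/D/E; F] holding=-

towers=[A/B; C/D/E; F] holding=-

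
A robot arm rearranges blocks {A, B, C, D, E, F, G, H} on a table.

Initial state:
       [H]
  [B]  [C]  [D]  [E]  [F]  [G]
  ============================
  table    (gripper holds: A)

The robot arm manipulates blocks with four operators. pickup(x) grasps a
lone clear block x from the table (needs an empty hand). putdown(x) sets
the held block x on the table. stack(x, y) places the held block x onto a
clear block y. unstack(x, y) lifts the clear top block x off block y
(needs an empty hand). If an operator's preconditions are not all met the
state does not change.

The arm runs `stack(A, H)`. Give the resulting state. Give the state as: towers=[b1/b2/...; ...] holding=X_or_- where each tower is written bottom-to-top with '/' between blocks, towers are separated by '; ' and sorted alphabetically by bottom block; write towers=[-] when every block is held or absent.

towers=[B; C/H/A; D; E; F; G] holding=-

before: towers=[B; C/H; D; E; F; G] holding=A
pre[stack(A, H)]: holding(A) ✓, clear(H) ✓, A≠H ✓
all met → apply stack(A, H)
after:  towers=[B; C/H/A; D; E; F; G] holding=-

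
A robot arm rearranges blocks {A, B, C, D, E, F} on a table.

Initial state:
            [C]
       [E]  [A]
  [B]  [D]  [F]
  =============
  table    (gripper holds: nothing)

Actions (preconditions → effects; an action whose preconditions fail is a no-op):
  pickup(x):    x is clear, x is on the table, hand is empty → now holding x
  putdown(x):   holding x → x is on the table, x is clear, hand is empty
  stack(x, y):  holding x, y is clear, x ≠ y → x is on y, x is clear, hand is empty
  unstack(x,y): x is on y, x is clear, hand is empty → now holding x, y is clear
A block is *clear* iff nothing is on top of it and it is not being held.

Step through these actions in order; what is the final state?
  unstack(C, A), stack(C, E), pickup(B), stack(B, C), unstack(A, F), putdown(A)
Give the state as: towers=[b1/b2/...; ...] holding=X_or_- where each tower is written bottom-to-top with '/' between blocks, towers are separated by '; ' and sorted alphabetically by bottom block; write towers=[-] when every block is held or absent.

towers=[A; D/E/C/B; F] holding=-

step 1 (unstack(C, A)): towers=[B; D/E; F/A] holding=C
step 2 (stack(C, E)): towers=[B; D/E/C; F/A] holding=-
step 3 (pickup(B)): towers=[D/E/C; F/A] holding=B
step 4 (stack(B, C)): towers=[D/E/C/B; F/A] holding=-
step 5 (unstack(A, F)): towers=[D/E/C/B; F] holding=A
step 6 (putdown(A)): towers=[A; D/E/C/B; F] holding=-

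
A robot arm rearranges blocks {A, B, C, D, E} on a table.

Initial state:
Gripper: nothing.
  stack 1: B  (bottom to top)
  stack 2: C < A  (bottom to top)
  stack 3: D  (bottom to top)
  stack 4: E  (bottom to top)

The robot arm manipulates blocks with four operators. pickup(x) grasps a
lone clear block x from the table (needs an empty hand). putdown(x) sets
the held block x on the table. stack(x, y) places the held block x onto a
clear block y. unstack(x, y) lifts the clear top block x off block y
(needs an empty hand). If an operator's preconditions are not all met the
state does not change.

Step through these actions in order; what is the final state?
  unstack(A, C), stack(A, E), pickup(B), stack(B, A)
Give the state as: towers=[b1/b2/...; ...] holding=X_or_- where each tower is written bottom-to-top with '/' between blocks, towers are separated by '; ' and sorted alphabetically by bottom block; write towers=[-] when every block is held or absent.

step 1 (unstack(A, C)): towers=[B; C; D; E] holding=A
step 2 (stack(A, E)): towers=[B; C; D; E/A] holding=-
step 3 (pickup(B)): towers=[C; D; E/A] holding=B
step 4 (stack(B, A)): towers=[C; D; E/A/B] holding=-

towers=[C; D; E/A/B] holding=-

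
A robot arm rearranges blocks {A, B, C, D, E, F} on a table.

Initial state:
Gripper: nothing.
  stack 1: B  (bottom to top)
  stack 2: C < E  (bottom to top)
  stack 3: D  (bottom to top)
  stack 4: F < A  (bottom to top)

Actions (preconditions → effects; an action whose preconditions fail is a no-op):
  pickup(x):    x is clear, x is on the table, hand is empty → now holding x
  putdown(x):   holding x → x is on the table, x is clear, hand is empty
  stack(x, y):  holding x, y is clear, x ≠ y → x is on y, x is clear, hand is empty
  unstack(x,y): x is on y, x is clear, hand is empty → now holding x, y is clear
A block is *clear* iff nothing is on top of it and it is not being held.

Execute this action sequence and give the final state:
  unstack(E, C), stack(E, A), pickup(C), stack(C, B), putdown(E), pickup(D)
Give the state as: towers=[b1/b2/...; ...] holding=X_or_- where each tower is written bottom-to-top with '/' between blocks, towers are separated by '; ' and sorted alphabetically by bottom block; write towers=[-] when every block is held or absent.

towers=[B/C; F/A/E] holding=D

step 1 (unstack(E, C)): towers=[B; C; D; F/A] holding=E
step 2 (stack(E, A)): towers=[B; C; D; F/A/E] holding=-
step 3 (pickup(C)): towers=[B; D; F/A/E] holding=C
step 4 (stack(C, B)): towers=[B/C; D; F/A/E] holding=-
step 5 (putdown(E)) [no-op]: towers=[B/C; D; F/A/E] holding=-
step 6 (pickup(D)): towers=[B/C; F/A/E] holding=D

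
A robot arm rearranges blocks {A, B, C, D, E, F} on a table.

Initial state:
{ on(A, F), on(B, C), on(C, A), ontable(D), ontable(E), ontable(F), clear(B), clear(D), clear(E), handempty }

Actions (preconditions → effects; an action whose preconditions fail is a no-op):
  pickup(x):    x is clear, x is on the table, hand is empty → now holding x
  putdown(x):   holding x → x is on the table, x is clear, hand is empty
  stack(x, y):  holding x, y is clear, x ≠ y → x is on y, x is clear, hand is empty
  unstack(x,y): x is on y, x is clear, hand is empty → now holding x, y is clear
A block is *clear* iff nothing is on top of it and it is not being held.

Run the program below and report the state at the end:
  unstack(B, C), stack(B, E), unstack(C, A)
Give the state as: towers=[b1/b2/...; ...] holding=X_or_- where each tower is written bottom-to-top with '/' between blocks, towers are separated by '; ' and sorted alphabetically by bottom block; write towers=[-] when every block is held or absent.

towers=[D; E/B; F/A] holding=C

step 1 (unstack(B, C)): towers=[D; E; F/A/C] holding=B
step 2 (stack(B, E)): towers=[D; E/B; F/A/C] holding=-
step 3 (unstack(C, A)): towers=[D; E/B; F/A] holding=C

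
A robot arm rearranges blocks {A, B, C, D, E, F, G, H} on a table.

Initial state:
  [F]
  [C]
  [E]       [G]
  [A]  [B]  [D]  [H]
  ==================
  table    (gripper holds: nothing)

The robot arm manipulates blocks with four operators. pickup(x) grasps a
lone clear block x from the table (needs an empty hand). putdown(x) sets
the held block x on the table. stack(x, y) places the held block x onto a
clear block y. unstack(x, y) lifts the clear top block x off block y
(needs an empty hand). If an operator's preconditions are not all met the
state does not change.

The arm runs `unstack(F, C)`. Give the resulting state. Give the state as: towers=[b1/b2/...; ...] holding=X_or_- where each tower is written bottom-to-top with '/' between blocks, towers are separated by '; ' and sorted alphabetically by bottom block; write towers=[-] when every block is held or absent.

towers=[A/E/C; B; D/G; H] holding=F

before: towers=[A/E/C/F; B; D/G; H] holding=-
pre[unstack(F, C)]: on(F,C) ✓, clear(F) ✓, handempty ✓
all met → apply unstack(F, C)
after:  towers=[A/E/C; B; D/G; H] holding=F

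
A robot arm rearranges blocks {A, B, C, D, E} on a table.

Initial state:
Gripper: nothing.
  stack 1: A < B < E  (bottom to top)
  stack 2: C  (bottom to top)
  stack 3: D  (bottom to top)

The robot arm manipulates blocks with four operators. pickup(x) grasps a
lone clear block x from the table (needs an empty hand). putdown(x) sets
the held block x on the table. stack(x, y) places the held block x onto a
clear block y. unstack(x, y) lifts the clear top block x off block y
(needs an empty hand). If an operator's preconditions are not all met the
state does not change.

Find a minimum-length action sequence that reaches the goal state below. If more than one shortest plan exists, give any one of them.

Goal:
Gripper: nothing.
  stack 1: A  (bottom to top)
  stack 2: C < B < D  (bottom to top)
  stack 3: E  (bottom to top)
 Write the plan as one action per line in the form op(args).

unstack(E, B)
putdown(E)
unstack(B, A)
stack(B, C)
pickup(D)
stack(D, B)

step 1 (unstack(E, B)): towers=[A/B; C; D] holding=E
step 2 (putdown(E)): towers=[A/B; C; D; E] holding=-
step 3 (unstack(B, A)): towers=[A; C; D; E] holding=B
step 4 (stack(B, C)): towers=[A; C/B; D; E] holding=-
step 5 (pickup(D)): towers=[A; C/B; E] holding=D
step 6 (stack(D, B)): towers=[A; C/B/D; E] holding=-
goal check: towers=[A; C/B/D; E] holding=- — reached (length 6, optimal by BFS)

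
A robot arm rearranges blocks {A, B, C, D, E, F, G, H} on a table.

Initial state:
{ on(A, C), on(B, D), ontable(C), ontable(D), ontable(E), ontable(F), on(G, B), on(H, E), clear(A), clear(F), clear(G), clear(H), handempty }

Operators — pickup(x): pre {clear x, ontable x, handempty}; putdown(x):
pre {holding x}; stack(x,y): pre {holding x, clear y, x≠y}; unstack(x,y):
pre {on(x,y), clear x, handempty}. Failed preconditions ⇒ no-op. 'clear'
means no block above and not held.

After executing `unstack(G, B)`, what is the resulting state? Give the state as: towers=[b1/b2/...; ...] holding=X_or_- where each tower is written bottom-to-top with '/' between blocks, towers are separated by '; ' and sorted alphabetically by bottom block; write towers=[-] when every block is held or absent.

towers=[C/A; D/B; E/H; F] holding=G

before: towers=[C/A; D/B/G; E/H; F] holding=-
pre[unstack(G, B)]: on(G,B) yes, clear(G) yes, handempty yes
all met → apply unstack(G, B)
after:  towers=[C/A; D/B; E/H; F] holding=G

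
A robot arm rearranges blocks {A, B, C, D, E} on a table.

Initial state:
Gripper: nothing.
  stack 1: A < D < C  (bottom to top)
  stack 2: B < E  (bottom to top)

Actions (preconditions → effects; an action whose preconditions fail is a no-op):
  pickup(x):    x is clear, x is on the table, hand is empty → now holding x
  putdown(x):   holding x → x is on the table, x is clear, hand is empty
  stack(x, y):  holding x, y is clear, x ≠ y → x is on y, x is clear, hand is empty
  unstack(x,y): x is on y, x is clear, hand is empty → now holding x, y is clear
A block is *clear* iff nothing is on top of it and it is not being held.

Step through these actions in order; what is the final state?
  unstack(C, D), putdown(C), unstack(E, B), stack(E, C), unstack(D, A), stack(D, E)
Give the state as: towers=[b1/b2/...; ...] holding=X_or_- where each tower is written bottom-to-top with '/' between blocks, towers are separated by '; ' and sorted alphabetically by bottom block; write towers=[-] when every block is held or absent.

step 1 (unstack(C, D)): towers=[A/D; B/E] holding=C
step 2 (putdown(C)): towers=[A/D; B/E; C] holding=-
step 3 (unstack(E, B)): towers=[A/D; B; C] holding=E
step 4 (stack(E, C)): towers=[A/D; B; C/E] holding=-
step 5 (unstack(D, A)): towers=[A; B; C/E] holding=D
step 6 (stack(D, E)): towers=[A; B; C/E/D] holding=-

towers=[A; B; C/E/D] holding=-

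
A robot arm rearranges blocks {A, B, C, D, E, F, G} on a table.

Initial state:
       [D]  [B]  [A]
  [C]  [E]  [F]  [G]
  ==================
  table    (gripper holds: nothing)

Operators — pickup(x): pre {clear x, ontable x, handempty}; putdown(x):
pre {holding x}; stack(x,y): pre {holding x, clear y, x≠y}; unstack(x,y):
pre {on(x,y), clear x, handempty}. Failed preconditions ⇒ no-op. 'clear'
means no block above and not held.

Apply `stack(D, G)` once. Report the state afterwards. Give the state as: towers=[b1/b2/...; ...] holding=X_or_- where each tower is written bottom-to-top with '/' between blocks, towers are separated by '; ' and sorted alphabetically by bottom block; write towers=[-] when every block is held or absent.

before: towers=[C; E/D; F/B; G/A] holding=-
pre[stack(D, G)]: holding(D) fail, clear(G) fail, D≠G ok
holding(D), clear(G) unmet → stack(D, G) is a no-op
after:  towers=[C; E/D; F/B; G/A] holding=-

towers=[C; E/D; F/B; G/A] holding=-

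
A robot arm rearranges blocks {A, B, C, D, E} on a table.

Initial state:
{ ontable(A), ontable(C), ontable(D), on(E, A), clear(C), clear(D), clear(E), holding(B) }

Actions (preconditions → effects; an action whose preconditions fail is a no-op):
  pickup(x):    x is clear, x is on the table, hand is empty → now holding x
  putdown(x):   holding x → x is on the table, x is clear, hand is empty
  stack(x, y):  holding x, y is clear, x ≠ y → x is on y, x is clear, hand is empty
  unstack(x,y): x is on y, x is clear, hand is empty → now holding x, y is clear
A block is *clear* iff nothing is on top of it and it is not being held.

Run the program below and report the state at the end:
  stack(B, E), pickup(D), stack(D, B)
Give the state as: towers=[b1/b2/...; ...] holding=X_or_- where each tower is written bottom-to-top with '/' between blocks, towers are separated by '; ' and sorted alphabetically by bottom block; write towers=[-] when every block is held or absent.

step 1 (stack(B, E)): towers=[A/E/B; C; D] holding=-
step 2 (pickup(D)): towers=[A/E/B; C] holding=D
step 3 (stack(D, B)): towers=[A/E/B/D; C] holding=-

towers=[A/E/B/D; C] holding=-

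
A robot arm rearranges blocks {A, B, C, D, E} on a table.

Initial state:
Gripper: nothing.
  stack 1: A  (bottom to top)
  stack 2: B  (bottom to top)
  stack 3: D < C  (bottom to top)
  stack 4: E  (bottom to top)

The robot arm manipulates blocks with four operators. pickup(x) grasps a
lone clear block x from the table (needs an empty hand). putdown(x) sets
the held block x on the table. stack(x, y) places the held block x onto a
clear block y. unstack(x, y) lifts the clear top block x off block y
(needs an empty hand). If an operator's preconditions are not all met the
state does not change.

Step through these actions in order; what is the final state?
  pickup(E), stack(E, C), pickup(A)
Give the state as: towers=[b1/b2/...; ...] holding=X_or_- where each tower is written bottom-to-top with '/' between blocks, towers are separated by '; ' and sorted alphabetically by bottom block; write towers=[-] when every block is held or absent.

towers=[B; D/C/E] holding=A

step 1 (pickup(E)): towers=[A; B; D/C] holding=E
step 2 (stack(E, C)): towers=[A; B; D/C/E] holding=-
step 3 (pickup(A)): towers=[B; D/C/E] holding=A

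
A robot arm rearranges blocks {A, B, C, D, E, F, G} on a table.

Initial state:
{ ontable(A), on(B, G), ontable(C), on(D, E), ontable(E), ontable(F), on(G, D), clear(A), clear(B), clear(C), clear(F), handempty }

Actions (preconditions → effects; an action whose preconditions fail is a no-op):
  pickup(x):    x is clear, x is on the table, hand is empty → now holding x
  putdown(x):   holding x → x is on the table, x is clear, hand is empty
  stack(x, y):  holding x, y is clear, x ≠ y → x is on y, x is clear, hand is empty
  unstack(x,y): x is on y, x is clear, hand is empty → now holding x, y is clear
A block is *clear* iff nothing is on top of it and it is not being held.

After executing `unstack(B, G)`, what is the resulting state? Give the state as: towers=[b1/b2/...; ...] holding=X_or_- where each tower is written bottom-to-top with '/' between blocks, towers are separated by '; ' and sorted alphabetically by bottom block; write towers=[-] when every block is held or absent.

before: towers=[A; C; E/D/G/B; F] holding=-
pre[unstack(B, G)]: on(B,G) ok, clear(B) ok, handempty ok
all met → apply unstack(B, G)
after:  towers=[A; C; E/D/G; F] holding=B

towers=[A; C; E/D/G; F] holding=B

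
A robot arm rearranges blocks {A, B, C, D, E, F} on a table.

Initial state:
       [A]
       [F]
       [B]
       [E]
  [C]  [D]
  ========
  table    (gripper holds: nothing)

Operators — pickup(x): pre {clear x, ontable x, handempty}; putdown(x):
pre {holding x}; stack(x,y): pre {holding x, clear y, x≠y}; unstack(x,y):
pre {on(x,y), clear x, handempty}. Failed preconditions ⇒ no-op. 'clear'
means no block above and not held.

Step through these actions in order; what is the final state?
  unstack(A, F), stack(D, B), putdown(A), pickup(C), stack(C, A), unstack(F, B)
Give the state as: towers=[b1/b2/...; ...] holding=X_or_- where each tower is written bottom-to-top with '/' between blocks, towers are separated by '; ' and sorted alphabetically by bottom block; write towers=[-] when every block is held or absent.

towers=[A/C; D/E/B] holding=F

step 1 (unstack(A, F)): towers=[C; D/E/B/F] holding=A
step 2 (stack(D, B)) [no-op]: towers=[C; D/E/B/F] holding=A
step 3 (putdown(A)): towers=[A; C; D/E/B/F] holding=-
step 4 (pickup(C)): towers=[A; D/E/B/F] holding=C
step 5 (stack(C, A)): towers=[A/C; D/E/B/F] holding=-
step 6 (unstack(F, B)): towers=[A/C; D/E/B] holding=F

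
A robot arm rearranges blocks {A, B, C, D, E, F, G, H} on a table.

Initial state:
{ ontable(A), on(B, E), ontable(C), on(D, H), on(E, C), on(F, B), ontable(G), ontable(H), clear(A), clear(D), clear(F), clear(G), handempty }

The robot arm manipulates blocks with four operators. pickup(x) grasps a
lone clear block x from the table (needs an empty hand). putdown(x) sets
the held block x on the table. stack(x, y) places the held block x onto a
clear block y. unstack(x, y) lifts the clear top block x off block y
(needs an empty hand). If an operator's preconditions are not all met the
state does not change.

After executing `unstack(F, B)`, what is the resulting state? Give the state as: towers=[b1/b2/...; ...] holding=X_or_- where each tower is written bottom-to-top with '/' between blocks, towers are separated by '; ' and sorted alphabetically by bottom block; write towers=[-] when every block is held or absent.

towers=[A; C/E/B; G; H/D] holding=F

before: towers=[A; C/E/B/F; G; H/D] holding=-
pre[unstack(F, B)]: on(F,B) ok, clear(F) ok, handempty ok
all met → apply unstack(F, B)
after:  towers=[A; C/E/B; G; H/D] holding=F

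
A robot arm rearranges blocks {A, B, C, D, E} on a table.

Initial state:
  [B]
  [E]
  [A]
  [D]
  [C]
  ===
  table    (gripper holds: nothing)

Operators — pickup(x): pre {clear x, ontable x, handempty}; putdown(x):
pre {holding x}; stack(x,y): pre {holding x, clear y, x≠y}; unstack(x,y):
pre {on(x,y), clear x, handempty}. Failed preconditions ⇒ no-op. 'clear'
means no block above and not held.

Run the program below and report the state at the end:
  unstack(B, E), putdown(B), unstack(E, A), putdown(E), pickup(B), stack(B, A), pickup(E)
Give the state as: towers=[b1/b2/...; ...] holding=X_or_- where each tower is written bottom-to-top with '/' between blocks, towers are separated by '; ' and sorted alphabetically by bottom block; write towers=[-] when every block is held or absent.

step 1 (unstack(B, E)): towers=[C/D/A/E] holding=B
step 2 (putdown(B)): towers=[B; C/D/A/E] holding=-
step 3 (unstack(E, A)): towers=[B; C/D/A] holding=E
step 4 (putdown(E)): towers=[B; C/D/A; E] holding=-
step 5 (pickup(B)): towers=[C/D/A; E] holding=B
step 6 (stack(B, A)): towers=[C/D/A/B; E] holding=-
step 7 (pickup(E)): towers=[C/D/A/B] holding=E

towers=[C/D/A/B] holding=E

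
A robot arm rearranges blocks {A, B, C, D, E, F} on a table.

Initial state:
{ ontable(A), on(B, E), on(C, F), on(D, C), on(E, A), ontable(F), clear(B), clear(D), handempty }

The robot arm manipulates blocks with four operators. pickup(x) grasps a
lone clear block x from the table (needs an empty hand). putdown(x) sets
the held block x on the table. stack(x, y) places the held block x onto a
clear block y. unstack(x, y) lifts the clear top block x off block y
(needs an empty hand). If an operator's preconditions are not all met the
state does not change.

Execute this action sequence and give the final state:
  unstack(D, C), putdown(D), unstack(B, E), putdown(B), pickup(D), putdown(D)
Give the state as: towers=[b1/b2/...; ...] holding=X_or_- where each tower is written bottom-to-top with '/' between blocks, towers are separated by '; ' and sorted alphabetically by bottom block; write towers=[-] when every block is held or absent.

step 1 (unstack(D, C)): towers=[A/E/B; F/C] holding=D
step 2 (putdown(D)): towers=[A/E/B; D; F/C] holding=-
step 3 (unstack(B, E)): towers=[A/E; D; F/C] holding=B
step 4 (putdown(B)): towers=[A/E; B; D; F/C] holding=-
step 5 (pickup(D)): towers=[A/E; B; F/C] holding=D
step 6 (putdown(D)): towers=[A/E; B; D; F/C] holding=-

towers=[A/E; B; D; F/C] holding=-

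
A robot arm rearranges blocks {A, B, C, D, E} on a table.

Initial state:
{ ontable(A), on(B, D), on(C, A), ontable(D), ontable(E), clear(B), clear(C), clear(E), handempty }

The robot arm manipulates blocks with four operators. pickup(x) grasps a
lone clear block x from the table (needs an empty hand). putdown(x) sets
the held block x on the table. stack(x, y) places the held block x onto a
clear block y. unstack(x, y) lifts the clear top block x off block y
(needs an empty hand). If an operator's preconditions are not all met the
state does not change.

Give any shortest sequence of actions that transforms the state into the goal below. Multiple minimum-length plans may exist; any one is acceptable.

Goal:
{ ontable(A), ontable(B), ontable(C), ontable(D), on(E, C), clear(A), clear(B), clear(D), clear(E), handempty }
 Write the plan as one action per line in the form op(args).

step 1 (unstack(B, D)): towers=[A/C; D; E] holding=B
step 2 (putdown(B)): towers=[A/C; B; D; E] holding=-
step 3 (unstack(C, A)): towers=[A; B; D; E] holding=C
step 4 (putdown(C)): towers=[A; B; C; D; E] holding=-
step 5 (pickup(E)): towers=[A; B; C; D] holding=E
step 6 (stack(E, C)): towers=[A; B; C/E; D] holding=-
goal check: towers=[A; B; C/E; D] holding=- — reached (length 6, optimal by BFS)

unstack(B, D)
putdown(B)
unstack(C, A)
putdown(C)
pickup(E)
stack(E, C)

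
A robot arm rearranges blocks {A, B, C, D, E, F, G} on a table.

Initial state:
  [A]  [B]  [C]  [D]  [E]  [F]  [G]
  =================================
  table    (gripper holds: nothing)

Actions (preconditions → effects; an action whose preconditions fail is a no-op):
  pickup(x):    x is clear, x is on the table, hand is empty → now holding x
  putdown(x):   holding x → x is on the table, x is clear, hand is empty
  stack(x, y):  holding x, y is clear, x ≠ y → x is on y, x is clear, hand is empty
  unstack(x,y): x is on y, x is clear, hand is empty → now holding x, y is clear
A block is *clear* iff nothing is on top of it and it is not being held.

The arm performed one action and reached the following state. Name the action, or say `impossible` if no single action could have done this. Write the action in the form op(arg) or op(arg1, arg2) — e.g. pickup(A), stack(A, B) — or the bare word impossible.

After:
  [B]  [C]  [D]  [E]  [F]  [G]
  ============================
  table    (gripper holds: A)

target: towers=[B; C; D; E; F; G] holding=A
         pickup(B) → towers=[A; C; D; E; F; G] holding=B
         pickup(F) → towers=[A; B; C; D; E; G] holding=F
         pickup(G) → towers=[A; B; C; D; E; F] holding=G
         pickup(D) → towers=[A; B; C; E; F; G] holding=D
         pickup(A) → towers=[B; C; D; E; F; G] holding=A  ← match
         pickup(E) → towers=[A; B; C; D; F; G] holding=E
         pickup(C) → towers=[A; B; D; E; F; G] holding=C

pickup(A)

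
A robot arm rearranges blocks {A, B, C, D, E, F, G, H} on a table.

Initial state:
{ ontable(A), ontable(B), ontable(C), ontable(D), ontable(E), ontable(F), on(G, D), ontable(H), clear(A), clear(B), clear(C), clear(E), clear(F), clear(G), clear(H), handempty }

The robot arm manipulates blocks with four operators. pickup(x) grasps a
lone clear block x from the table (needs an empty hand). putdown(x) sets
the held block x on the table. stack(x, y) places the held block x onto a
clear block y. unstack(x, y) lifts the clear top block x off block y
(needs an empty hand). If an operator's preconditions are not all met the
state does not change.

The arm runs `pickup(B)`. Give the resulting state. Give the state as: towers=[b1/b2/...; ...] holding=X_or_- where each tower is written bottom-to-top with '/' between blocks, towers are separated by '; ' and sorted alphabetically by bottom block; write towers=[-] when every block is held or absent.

towers=[A; C; D/G; E; F; H] holding=B

before: towers=[A; B; C; D/G; E; F; H] holding=-
pre[pickup(B)]: clear(B) yes, ontable(B) yes, handempty yes
all met → apply pickup(B)
after:  towers=[A; C; D/G; E; F; H] holding=B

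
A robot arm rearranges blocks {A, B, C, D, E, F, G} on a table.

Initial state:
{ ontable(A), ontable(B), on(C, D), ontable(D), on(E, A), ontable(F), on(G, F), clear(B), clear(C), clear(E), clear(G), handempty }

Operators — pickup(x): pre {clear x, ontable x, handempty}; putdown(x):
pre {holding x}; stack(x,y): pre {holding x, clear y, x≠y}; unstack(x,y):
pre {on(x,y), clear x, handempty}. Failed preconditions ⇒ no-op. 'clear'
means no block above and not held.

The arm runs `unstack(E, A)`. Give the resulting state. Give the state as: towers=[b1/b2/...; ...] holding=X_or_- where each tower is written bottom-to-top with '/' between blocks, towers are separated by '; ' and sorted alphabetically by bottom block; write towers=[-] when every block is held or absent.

before: towers=[A/E; B; D/C; F/G] holding=-
pre[unstack(E, A)]: on(E,A) ✓, clear(E) ✓, handempty ✓
all met → apply unstack(E, A)
after:  towers=[A; B; D/C; F/G] holding=E

towers=[A; B; D/C; F/G] holding=E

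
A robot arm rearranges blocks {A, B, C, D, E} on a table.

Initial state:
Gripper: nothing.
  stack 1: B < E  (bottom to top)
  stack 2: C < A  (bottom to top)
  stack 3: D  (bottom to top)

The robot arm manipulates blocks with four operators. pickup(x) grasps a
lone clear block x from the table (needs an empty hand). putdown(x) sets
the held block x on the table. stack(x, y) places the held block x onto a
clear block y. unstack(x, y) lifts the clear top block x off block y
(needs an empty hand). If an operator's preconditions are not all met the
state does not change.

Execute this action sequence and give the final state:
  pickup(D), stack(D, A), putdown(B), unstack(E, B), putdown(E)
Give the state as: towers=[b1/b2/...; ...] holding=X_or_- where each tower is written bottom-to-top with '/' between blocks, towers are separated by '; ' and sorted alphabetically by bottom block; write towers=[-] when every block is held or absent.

towers=[B; C/A/D; E] holding=-

step 1 (pickup(D)): towers=[B/E; C/A] holding=D
step 2 (stack(D, A)): towers=[B/E; C/A/D] holding=-
step 3 (putdown(B)) [no-op]: towers=[B/E; C/A/D] holding=-
step 4 (unstack(E, B)): towers=[B; C/A/D] holding=E
step 5 (putdown(E)): towers=[B; C/A/D; E] holding=-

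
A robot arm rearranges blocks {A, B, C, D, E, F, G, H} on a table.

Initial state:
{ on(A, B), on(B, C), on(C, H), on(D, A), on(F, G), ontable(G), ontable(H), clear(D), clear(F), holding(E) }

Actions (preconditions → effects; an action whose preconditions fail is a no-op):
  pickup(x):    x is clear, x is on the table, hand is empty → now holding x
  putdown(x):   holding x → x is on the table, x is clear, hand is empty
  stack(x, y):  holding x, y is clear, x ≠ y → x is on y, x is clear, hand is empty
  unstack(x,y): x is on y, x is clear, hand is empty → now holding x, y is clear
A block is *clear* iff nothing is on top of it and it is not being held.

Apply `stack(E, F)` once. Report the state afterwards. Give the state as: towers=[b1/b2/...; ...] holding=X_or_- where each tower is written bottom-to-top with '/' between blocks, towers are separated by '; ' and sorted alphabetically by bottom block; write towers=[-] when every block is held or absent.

towers=[G/F/E; H/C/B/A/D] holding=-

before: towers=[G/F; H/C/B/A/D] holding=E
pre[stack(E, F)]: holding(E) ok, clear(F) ok, E≠F ok
all met → apply stack(E, F)
after:  towers=[G/F/E; H/C/B/A/D] holding=-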